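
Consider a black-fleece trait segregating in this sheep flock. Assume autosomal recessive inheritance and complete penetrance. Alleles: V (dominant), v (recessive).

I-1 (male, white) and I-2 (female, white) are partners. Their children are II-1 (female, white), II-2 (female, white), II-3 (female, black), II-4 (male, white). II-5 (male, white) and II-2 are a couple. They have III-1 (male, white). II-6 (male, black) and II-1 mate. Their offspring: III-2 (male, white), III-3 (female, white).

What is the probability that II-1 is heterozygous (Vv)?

1/3

I-1 is white so carries V and passed v to II-3 (vv), so I-1 is Vv.
I-2 is white so carries V and passed v to II-3 (vv), so I-2 is Vv.
Their cross gives offspring ratios 1/4 VV : 1/2 Vv : 1/4 vv. Conditioning on II-1 being white, P(Vv) = 1/2 / 3/4 = 2/3 before taking II-1's own offspring into account.
II-6 is black, so II-6 is vv.
Now use II-1's offspring. Probability of each recorded status — white son III-2: 1/2 if II-1 is Vv, 1 if VV; white daughter III-3: 1/2 if II-1 is Vv, 1 if VV.
Bayes: P(Vv) = 2/3·1/4 / (2/3·1/4 + 1/3·1) = 1/3.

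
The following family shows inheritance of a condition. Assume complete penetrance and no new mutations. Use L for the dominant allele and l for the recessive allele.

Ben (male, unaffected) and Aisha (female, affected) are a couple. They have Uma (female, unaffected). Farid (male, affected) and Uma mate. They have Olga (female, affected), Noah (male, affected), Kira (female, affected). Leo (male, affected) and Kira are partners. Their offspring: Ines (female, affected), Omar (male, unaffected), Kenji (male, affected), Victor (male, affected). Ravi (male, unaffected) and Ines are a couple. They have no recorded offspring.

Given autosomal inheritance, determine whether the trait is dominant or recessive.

dominant

Leo and Kira are both affected yet have an unaffected child Omar. Under a recessive model two affected parents are homozygous and every child would be affected, so the trait cannot be recessive.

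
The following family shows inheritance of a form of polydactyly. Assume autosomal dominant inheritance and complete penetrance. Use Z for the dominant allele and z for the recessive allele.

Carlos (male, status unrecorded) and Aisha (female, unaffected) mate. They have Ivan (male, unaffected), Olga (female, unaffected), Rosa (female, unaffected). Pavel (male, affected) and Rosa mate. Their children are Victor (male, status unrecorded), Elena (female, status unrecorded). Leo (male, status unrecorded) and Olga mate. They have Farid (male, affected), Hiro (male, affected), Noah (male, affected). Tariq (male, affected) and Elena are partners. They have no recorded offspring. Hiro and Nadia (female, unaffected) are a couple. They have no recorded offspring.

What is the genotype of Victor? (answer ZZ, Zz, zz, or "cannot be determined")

Victor's phenotype is unrecorded, and no parent or child forces a single allele at both positions; consistent genotype assignments exist with Victor as Zz or zz.

cannot be determined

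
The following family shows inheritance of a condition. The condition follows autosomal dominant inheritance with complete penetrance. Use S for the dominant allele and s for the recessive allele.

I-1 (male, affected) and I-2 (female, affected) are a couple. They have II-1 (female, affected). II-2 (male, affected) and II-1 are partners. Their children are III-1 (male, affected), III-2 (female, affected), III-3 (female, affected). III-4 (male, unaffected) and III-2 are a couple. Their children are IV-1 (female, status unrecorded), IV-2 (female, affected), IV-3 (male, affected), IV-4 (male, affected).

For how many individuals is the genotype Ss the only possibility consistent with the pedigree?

3

Obligate heterozygotes: IV-2 is affected so carries S and received s from III-4 (ss), so IV-2 is Ss; IV-3 is affected so carries S and received s from III-4 (ss), so IV-3 is Ss; IV-4 is affected so carries S and received s from III-4 (ss), so IV-4 is Ss.
Every other individual is either homozygous by phenotype or has at least one consistent homozygous assignment, so the count is 3.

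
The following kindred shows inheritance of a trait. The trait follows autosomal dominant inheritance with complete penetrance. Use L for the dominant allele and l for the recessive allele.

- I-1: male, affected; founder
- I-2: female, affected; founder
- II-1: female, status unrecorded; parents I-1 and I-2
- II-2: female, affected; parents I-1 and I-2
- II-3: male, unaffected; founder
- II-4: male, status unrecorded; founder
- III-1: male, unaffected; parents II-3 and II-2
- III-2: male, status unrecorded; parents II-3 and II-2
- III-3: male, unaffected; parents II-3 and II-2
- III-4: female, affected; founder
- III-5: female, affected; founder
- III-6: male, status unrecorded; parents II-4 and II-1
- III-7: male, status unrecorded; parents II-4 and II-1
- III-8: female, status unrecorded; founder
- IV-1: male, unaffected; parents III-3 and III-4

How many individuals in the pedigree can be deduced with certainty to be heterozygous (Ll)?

Obligate heterozygotes: II-2 is affected so carries L and passed l to III-1 (ll), so II-2 is Ll; III-4 is affected so carries L and passed l to IV-1 (ll), so III-4 is Ll.
Every other individual is either homozygous by phenotype or has at least one consistent homozygous assignment, so the count is 2.

2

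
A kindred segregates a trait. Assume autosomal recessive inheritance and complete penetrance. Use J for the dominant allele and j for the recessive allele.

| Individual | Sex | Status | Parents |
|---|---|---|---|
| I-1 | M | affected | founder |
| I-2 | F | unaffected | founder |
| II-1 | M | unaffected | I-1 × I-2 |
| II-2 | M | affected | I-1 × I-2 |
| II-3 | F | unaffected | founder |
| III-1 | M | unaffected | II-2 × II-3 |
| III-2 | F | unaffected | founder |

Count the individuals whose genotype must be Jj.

Obligate heterozygotes: I-2 is unaffected so carries J and passed j to II-2 (jj), so I-2 is Jj; II-1 is unaffected so carries J and received j from I-1 (jj), so II-1 is Jj; III-1 is unaffected so carries J and received j from II-2 (jj), so III-1 is Jj.
Every other individual is either homozygous by phenotype or has at least one consistent homozygous assignment, so the count is 3.

3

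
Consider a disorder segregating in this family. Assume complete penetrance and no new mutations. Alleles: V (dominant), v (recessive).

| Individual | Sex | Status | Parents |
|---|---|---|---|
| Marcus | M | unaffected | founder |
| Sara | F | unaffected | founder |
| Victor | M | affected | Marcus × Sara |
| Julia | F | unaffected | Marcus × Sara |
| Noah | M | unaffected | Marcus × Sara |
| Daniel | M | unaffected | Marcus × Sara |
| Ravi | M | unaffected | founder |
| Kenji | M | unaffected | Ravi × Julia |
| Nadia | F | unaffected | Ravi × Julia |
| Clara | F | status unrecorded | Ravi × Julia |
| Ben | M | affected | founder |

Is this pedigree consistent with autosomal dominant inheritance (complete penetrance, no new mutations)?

Under autosomal dominant, Victor (affected, male) cannot arise from Marcus (unaffected) × Sara (unaffected).

No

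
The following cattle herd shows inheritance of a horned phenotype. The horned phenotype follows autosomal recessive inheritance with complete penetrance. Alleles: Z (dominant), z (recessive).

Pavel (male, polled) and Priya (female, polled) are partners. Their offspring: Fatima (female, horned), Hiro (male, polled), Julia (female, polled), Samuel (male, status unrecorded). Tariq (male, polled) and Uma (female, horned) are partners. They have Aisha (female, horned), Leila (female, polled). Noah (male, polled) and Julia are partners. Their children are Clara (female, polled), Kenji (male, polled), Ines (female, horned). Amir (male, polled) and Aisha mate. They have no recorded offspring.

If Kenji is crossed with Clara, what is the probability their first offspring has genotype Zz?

4/9

Noah is polled so carries Z and passed z to Ines (zz), so Noah is Zz.
Julia is polled so carries Z and passed z to Ines (zz), so Julia is Zz.
Kenji is a polled offspring of Noah (Zz) × Julia (Zz), whose cross gives 1/4 ZZ : 1/2 Zz : 1/4 zz; conditioning on being polled, Kenji is ZZ with probability 1/3, Zz with probability 2/3.
Clara is a polled offspring of Noah (Zz) × Julia (Zz), whose cross gives 1/4 ZZ : 1/2 Zz : 1/4 zz; conditioning on being polled, Clara is ZZ with probability 1/3, Zz with probability 2/3.
Summing over parental genotype combinations, P(offspring has genotype Zz) = 2/9·1/2 + 2/9·1/2 + 4/9·1/2 = 4/9.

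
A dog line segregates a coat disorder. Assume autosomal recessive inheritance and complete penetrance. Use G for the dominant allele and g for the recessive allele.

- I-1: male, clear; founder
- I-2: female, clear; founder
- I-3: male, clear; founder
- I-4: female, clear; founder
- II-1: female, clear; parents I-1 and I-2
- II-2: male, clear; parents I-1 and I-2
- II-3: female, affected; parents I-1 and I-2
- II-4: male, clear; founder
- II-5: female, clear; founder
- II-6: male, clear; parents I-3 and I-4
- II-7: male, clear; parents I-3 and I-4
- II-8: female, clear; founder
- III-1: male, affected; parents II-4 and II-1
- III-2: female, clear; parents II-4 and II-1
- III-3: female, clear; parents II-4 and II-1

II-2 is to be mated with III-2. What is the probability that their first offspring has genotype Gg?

I-1 is clear so carries G and passed g to II-3 (gg), so I-1 is Gg.
I-2 is clear so carries G and passed g to II-3 (gg), so I-2 is Gg.
II-2 is a clear offspring of I-1 (Gg) × I-2 (Gg), whose cross gives 1/4 GG : 1/2 Gg : 1/4 gg; conditioning on being clear, II-2 is GG with probability 1/3, Gg with probability 2/3.
II-4 is clear so carries G and passed g to III-1 (gg), so II-4 is Gg.
II-1 is clear so carries G and passed g to III-1 (gg), so II-1 is Gg.
III-2 is a clear offspring of II-4 (Gg) × II-1 (Gg), whose cross gives 1/4 GG : 1/2 Gg : 1/4 gg; conditioning on being clear, III-2 is GG with probability 1/3, Gg with probability 2/3.
Summing over parental genotype combinations, P(offspring has genotype Gg) = 2/9·1/2 + 2/9·1/2 + 4/9·1/2 = 4/9.

4/9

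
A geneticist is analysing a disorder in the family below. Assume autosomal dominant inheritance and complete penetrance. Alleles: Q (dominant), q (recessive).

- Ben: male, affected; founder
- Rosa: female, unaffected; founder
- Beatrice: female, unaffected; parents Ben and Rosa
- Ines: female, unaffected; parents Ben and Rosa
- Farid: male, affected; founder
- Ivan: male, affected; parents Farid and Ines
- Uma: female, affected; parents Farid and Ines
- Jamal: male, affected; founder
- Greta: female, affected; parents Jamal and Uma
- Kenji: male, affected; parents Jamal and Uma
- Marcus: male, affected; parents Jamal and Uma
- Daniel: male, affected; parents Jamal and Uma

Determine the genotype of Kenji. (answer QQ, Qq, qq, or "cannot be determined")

Kenji's phenotype allows QQ or Qq, and no parent or child forces a single allele at both positions; consistent genotype assignments exist with Kenji as QQ or Qq.

cannot be determined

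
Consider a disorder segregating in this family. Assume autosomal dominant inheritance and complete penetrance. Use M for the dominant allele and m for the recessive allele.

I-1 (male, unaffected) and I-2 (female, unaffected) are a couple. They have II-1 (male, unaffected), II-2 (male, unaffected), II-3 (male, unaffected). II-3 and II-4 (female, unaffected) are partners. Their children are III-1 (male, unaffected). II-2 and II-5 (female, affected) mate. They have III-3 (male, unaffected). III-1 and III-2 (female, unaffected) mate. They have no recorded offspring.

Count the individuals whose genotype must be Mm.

1

Obligate heterozygotes: II-5 is affected so carries M and passed m to III-3 (mm), so II-5 is Mm.
Every other individual is either homozygous by phenotype or has at least one consistent homozygous assignment, so the count is 1.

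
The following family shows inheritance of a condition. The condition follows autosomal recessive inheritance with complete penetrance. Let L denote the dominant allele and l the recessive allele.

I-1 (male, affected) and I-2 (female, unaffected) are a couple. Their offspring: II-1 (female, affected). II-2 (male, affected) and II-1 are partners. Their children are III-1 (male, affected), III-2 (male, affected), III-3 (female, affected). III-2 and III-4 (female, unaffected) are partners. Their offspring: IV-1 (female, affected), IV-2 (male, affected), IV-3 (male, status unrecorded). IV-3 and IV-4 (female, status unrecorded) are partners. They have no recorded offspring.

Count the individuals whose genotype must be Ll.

Obligate heterozygotes: I-2 is unaffected so carries L and passed l to II-1 (ll), so I-2 is Ll; III-4 is unaffected so carries L and passed l to IV-1 (ll), so III-4 is Ll.
Every other individual is either homozygous by phenotype or has at least one consistent homozygous assignment, so the count is 2.

2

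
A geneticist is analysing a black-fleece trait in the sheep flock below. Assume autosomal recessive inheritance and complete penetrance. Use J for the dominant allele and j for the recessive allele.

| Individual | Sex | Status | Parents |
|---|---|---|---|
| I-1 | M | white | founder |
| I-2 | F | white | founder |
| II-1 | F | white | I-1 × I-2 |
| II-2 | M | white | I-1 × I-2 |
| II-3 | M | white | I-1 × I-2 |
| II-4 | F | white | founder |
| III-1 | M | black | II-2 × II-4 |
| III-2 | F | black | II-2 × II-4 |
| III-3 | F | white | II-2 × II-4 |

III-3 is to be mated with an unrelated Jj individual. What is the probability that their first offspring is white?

5/6

II-2 is white so carries J and passed j to III-1 (jj), so II-2 is Jj.
II-4 is white so carries J and passed j to III-1 (jj), so II-4 is Jj.
III-3 is a white offspring of II-2 (Jj) × II-4 (Jj), whose cross gives 1/4 JJ : 1/2 Jj : 1/4 jj; conditioning on being white, III-3 is JJ with probability 1/3, Jj with probability 2/3.
Summing over parental genotype combinations, P(offspring is white) = 1/3·1 + 2/3·3/4 = 5/6.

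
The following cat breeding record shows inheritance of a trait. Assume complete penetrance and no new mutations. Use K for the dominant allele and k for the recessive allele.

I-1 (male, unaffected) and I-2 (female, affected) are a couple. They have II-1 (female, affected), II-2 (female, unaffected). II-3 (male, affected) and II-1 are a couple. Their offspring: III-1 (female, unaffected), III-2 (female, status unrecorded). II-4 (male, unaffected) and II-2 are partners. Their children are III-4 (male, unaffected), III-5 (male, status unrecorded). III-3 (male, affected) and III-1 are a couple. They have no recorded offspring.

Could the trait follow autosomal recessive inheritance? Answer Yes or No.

Under autosomal recessive, III-1 (unaffected, female) cannot arise from II-3 (affected) × II-1 (affected).

No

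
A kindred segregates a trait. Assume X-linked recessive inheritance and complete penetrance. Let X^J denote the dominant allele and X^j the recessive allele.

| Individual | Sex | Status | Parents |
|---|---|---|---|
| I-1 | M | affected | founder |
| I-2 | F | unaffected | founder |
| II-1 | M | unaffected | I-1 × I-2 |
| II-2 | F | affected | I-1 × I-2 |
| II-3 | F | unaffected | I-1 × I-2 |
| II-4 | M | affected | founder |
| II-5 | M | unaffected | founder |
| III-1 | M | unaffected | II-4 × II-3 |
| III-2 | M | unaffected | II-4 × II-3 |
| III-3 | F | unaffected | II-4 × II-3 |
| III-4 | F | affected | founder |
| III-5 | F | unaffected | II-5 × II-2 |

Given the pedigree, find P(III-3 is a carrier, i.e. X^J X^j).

III-3 is unaffected so carries J and received j from II-4 (X^j Y), so III-3 is X^J X^j, giving P(X^J X^j) = 1.

1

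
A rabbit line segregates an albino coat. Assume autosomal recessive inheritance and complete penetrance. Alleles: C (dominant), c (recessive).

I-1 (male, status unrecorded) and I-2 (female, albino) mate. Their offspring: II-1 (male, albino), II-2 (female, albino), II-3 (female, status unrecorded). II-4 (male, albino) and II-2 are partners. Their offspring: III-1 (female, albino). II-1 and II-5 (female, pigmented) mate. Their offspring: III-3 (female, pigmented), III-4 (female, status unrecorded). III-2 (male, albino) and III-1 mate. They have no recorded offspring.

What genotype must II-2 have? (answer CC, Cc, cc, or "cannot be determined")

II-2 is albino, so II-2 is cc.

cc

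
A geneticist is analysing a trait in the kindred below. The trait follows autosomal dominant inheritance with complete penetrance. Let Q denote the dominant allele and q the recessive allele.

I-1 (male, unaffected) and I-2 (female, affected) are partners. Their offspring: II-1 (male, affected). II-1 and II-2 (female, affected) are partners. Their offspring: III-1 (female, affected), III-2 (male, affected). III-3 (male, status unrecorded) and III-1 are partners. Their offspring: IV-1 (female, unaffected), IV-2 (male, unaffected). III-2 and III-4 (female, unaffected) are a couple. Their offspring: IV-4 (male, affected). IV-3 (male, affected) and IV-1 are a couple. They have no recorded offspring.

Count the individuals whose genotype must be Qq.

3

Obligate heterozygotes: II-1 is affected so carries Q and received q from I-1 (qq), so II-1 is Qq; III-1 is affected so carries Q and passed q to IV-1 (qq), so III-1 is Qq; IV-4 is affected so carries Q and received q from III-4 (qq), so IV-4 is Qq.
Every other individual is either homozygous by phenotype or has at least one consistent homozygous assignment, so the count is 3.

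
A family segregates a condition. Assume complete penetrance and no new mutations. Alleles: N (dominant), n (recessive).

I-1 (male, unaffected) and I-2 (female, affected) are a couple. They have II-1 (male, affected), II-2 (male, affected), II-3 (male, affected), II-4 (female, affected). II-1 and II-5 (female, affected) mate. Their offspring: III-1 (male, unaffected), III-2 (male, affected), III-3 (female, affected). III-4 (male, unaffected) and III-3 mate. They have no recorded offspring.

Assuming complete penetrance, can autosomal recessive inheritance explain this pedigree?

Under autosomal recessive, III-1 (unaffected, male) cannot arise from II-1 (affected) × II-5 (affected).

No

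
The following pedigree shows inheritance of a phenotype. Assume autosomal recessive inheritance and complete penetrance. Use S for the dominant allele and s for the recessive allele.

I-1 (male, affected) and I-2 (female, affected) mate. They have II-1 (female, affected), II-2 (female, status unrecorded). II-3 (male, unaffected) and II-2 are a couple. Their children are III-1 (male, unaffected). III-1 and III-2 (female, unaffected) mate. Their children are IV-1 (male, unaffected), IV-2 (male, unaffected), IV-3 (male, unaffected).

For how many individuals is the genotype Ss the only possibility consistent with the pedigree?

1

Obligate heterozygotes: III-1 is unaffected so carries S and received s from II-2 (ss), so III-1 is Ss.
Every other individual is either homozygous by phenotype or has at least one consistent homozygous assignment, so the count is 1.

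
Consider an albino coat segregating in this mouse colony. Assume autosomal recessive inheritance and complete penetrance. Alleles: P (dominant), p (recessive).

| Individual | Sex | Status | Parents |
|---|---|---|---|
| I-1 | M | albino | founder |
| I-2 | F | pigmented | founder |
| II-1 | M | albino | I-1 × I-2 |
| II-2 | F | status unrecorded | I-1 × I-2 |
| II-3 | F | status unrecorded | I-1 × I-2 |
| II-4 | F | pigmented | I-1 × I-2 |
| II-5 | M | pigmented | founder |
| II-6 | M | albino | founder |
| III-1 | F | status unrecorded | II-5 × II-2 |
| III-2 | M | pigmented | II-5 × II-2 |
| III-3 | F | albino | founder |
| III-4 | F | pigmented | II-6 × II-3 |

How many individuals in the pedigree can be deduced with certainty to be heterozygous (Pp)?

Obligate heterozygotes: I-2 is pigmented so carries P and passed p to II-1 (pp), so I-2 is Pp; II-3 passed P to III-4 (Pp, whose p came from II-6) and received p from I-1 (pp), so II-3 is Pp; II-4 is pigmented so carries P and received p from I-1 (pp), so II-4 is Pp; III-4 is pigmented so carries P and received p from II-6 (pp), so III-4 is Pp.
Every other individual is either homozygous by phenotype or has at least one consistent homozygous assignment, so the count is 4.

4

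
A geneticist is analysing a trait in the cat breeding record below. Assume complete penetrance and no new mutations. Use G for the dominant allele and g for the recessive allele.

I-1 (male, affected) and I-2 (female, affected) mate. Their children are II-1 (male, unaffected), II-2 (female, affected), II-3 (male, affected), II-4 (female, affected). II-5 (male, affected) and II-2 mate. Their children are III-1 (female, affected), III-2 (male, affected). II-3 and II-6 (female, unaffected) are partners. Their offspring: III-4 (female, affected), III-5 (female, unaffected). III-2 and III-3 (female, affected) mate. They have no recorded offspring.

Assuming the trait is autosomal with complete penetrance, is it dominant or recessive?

dominant

I-1 and I-2 are both affected yet have an unaffected child II-1. Under a recessive model two affected parents are homozygous and every child would be affected, so the trait cannot be recessive.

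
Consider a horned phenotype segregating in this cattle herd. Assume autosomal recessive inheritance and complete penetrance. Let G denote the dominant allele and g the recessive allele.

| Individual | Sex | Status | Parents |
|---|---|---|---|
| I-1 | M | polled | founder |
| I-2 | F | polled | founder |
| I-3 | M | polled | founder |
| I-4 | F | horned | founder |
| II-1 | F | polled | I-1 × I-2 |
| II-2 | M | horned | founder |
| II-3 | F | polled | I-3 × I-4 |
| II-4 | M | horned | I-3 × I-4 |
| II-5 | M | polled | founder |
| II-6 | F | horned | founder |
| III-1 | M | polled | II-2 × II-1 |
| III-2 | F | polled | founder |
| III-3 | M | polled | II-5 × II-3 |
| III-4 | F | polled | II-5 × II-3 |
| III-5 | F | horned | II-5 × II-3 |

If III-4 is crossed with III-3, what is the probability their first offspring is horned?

II-5 is polled so carries G and passed g to III-5 (gg), so II-5 is Gg.
II-3 is polled so carries G and received g from I-4 (gg), so II-3 is Gg.
III-4 is a polled offspring of II-5 (Gg) × II-3 (Gg), whose cross gives 1/4 GG : 1/2 Gg : 1/4 gg; conditioning on being polled, III-4 is GG with probability 1/3, Gg with probability 2/3.
III-3 is a polled offspring of II-5 (Gg) × II-3 (Gg), whose cross gives 1/4 GG : 1/2 Gg : 1/4 gg; conditioning on being polled, III-3 is GG with probability 1/3, Gg with probability 2/3.
Summing over parental genotype combinations, P(offspring is horned) = 4/9·1/4 = 1/9.

1/9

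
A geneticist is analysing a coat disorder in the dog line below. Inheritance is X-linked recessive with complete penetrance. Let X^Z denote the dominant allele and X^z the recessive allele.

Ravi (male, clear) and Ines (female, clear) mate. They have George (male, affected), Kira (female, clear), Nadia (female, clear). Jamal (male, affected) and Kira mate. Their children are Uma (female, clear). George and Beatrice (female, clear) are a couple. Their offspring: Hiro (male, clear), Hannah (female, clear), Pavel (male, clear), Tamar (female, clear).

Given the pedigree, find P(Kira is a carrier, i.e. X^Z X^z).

1/3

Ravi is clear, so Ravi is X^Z Y.
Ines is clear so carries Z and passed z to George (X^z Y), so Ines is X^Z X^z.
Their cross gives offspring ratios 1/2 X^Z X^Z : 1/2 X^Z X^z. Conditioning on Kira being clear, P(X^Z X^z) = 1/2 / 1 = 1/2 before taking Kira's own offspring into account.
Jamal is affected, so Jamal is X^z Y.
Now use Kira's offspring. Probability of each recorded status — clear daughter Uma: 1/2 if Kira is X^Z X^z, 1 if X^Z X^Z.
Bayes: P(X^Z X^z) = 1/2·1/2 / (1/2·1/2 + 1/2·1) = 1/3.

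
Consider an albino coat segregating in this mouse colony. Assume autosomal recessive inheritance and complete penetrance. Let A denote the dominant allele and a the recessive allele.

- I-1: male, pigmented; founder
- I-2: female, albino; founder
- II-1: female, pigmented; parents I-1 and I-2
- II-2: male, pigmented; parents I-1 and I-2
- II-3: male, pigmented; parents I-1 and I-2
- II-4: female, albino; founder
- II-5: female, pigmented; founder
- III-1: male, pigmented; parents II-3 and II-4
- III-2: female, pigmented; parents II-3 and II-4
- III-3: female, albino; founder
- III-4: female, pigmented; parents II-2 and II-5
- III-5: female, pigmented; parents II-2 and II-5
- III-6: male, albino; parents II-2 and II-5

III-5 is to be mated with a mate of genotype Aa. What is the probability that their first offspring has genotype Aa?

1/2

II-2 is pigmented so carries A and received a from I-2 (aa), so II-2 is Aa.
II-5 is pigmented so carries A and passed a to III-6 (aa), so II-5 is Aa.
III-5 is a pigmented offspring of II-2 (Aa) × II-5 (Aa), whose cross gives 1/4 AA : 1/2 Aa : 1/4 aa; conditioning on being pigmented, III-5 is AA with probability 1/3, Aa with probability 2/3.
Summing over parental genotype combinations, P(offspring has genotype Aa) = 1/3·1/2 + 2/3·1/2 = 1/2.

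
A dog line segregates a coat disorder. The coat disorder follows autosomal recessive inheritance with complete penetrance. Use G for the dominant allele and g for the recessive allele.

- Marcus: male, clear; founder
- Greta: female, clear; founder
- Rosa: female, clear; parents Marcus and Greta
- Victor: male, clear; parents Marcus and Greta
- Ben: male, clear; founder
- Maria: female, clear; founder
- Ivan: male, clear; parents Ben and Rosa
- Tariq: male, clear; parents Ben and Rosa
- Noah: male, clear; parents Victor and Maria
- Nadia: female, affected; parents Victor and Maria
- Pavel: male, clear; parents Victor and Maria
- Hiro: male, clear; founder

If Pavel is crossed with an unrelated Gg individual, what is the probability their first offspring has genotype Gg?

Victor is clear so carries G and passed g to Nadia (gg), so Victor is Gg.
Maria is clear so carries G and passed g to Nadia (gg), so Maria is Gg.
Pavel is a clear offspring of Victor (Gg) × Maria (Gg), whose cross gives 1/4 GG : 1/2 Gg : 1/4 gg; conditioning on being clear, Pavel is GG with probability 1/3, Gg with probability 2/3.
Summing over parental genotype combinations, P(offspring has genotype Gg) = 1/3·1/2 + 2/3·1/2 = 1/2.

1/2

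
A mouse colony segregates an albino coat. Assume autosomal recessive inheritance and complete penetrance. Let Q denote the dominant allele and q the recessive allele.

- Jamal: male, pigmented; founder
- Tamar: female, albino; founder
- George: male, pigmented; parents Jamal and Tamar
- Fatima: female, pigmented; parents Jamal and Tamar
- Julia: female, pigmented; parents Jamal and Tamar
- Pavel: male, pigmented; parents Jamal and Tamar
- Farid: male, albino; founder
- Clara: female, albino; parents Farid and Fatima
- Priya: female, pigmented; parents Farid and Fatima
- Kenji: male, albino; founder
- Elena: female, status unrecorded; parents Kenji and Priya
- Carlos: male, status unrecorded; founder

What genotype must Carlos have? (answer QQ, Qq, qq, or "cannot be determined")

Carlos's phenotype is unrecorded, and no parent or child forces a single allele at both positions; consistent genotype assignments exist with Carlos as QQ or Qq or qq.

cannot be determined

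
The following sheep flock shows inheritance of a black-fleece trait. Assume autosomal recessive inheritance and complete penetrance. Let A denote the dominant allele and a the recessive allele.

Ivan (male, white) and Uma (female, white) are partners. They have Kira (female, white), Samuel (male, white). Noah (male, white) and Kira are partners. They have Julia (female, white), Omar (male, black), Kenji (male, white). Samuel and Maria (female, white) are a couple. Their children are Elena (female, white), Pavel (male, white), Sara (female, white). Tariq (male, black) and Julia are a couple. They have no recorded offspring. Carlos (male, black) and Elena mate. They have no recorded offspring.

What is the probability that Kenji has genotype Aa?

2/3

Noah is white so carries A and passed a to Omar (aa), so Noah is Aa.
Kira is white so carries A and passed a to Omar (aa), so Kira is Aa.
Their cross gives offspring ratios 1/4 AA : 1/2 Aa : 1/4 aa. Conditioning on Kenji being white, P(Aa) = 1/2 / 3/4 = 2/3.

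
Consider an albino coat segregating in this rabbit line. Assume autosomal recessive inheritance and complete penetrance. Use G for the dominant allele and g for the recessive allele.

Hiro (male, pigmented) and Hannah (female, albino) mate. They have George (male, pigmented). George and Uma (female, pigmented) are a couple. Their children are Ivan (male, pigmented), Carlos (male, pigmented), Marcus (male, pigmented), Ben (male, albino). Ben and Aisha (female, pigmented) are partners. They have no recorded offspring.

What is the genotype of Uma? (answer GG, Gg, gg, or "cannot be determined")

Gg

From phenotype alone, Uma is GG or Gg.
Uma is pigmented so carries G and passed g to Ben (gg), so Uma is Gg.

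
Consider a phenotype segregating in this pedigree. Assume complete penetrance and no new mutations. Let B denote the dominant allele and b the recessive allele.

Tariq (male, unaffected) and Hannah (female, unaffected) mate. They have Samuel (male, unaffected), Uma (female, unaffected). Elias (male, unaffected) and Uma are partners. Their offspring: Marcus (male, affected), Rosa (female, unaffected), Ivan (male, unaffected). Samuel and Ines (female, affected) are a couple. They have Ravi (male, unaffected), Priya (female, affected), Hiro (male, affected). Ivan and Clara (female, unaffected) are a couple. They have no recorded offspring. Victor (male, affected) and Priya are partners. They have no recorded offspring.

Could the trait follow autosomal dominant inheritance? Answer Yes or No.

No

Under autosomal dominant, Marcus (affected, male) cannot arise from Elias (unaffected) × Uma (unaffected).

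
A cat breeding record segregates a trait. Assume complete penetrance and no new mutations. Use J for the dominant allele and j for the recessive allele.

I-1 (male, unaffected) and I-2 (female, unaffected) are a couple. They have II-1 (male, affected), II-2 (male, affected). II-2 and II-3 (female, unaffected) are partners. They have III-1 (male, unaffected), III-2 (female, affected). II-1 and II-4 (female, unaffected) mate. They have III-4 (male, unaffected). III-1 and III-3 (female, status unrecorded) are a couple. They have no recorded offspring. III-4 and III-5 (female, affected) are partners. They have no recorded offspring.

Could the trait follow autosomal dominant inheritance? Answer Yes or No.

Under autosomal dominant, II-1 (affected, male) cannot arise from I-1 (unaffected) × I-2 (unaffected).

No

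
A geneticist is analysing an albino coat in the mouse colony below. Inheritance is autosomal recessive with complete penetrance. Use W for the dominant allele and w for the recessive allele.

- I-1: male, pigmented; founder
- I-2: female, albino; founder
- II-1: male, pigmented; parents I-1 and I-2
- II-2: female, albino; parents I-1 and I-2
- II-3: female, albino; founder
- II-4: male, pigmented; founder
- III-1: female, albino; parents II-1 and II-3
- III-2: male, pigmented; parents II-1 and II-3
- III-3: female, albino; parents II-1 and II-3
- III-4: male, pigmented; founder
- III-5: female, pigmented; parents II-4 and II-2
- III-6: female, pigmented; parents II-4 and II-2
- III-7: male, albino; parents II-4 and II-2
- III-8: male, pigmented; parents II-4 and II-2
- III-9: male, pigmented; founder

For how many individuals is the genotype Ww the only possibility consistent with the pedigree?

7

Obligate heterozygotes: I-1 is pigmented so carries W and passed w to II-2 (ww), so I-1 is Ww; II-1 is pigmented so carries W and received w from I-2 (ww), so II-1 is Ww; II-4 is pigmented so carries W and passed w to III-7 (ww), so II-4 is Ww; III-2 is pigmented so carries W and received w from II-3 (ww), so III-2 is Ww; III-5 is pigmented so carries W and received w from II-2 (ww), so III-5 is Ww; III-6 is pigmented so carries W and received w from II-2 (ww), so III-6 is Ww; III-8 is pigmented so carries W and received w from II-2 (ww), so III-8 is Ww.
Every other individual is either homozygous by phenotype or has at least one consistent homozygous assignment, so the count is 7.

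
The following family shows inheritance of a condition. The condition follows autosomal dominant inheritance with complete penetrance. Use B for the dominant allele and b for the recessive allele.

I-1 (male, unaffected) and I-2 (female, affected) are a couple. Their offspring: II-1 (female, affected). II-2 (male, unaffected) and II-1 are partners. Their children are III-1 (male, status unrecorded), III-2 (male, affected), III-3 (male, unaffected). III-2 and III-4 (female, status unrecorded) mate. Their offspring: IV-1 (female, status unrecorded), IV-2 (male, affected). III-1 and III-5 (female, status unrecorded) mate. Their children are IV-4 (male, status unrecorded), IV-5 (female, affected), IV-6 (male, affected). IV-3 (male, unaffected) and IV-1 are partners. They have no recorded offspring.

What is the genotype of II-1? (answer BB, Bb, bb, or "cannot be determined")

Bb

From phenotype alone, II-1 is BB or Bb.
II-1 is affected so carries B and received b from I-1 (bb), so II-1 is Bb.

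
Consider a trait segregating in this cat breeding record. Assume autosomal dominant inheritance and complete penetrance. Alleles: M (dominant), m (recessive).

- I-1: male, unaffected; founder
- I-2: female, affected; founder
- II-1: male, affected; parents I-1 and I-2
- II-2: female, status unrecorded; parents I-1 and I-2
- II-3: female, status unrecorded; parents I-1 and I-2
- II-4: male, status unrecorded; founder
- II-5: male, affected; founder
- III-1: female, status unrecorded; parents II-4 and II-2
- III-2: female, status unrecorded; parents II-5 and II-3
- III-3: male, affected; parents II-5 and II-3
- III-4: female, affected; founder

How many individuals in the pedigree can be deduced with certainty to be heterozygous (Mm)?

Obligate heterozygotes: II-1 is affected so carries M and received m from I-1 (mm), so II-1 is Mm.
Every other individual is either homozygous by phenotype or has at least one consistent homozygous assignment, so the count is 1.

1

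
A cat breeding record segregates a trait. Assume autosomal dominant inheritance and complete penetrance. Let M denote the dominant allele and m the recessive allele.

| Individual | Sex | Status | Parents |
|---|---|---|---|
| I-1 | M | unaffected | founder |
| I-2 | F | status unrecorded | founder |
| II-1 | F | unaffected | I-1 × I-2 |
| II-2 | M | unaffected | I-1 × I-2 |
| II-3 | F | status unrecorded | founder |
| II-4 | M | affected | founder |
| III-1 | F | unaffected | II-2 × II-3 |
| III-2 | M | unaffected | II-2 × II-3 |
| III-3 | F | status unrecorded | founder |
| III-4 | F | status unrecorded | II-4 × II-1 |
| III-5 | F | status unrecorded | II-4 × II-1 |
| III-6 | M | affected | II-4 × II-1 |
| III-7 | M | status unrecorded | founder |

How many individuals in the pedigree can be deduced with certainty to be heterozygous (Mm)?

Obligate heterozygotes: III-6 is affected so carries M and received m from II-1 (mm), so III-6 is Mm.
Every other individual is either homozygous by phenotype or has at least one consistent homozygous assignment, so the count is 1.

1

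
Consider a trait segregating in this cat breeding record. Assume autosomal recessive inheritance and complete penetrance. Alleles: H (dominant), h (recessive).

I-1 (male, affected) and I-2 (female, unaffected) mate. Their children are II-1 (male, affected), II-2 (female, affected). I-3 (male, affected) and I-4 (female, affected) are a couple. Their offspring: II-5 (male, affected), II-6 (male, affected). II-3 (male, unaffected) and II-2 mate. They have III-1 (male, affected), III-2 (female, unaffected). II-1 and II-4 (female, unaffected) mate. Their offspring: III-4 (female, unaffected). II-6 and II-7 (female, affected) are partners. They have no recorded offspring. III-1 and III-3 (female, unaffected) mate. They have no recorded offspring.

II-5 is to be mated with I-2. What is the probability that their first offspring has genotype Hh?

II-5 is affected, so II-5 is hh.
I-2 is unaffected so carries H and passed h to II-1 (hh), so I-2 is Hh.
The cross gives 1/2 Hh : 1/2 hh, so P(offspring has genotype Hh) = 1/2.

1/2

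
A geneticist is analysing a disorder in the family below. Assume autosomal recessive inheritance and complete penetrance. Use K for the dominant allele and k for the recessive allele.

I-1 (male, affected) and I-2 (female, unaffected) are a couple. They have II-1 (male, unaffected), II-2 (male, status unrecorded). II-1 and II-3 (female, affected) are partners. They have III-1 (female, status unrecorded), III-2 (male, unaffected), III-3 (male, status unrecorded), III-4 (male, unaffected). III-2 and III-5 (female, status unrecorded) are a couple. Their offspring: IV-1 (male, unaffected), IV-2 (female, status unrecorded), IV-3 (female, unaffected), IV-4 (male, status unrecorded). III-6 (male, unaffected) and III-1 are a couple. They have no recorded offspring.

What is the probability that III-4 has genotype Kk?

III-4 is unaffected so carries K and received k from II-3 (kk), so III-4 is Kk, giving P(Kk) = 1.

1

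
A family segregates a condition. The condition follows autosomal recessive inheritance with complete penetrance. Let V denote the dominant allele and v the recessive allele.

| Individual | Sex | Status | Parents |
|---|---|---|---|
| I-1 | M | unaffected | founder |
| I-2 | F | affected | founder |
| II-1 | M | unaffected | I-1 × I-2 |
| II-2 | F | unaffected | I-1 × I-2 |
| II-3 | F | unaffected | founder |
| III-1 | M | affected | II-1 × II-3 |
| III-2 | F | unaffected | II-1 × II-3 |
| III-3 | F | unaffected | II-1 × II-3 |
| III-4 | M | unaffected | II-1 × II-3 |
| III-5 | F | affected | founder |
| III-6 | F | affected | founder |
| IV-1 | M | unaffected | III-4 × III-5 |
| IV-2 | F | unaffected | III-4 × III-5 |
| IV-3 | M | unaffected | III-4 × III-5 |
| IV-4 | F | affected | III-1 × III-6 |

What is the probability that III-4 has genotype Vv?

II-1 is unaffected so carries V and received v from I-2 (vv), so II-1 is Vv.
II-3 is unaffected so carries V and passed v to III-1 (vv), so II-3 is Vv.
Their cross gives offspring ratios 1/4 VV : 1/2 Vv : 1/4 vv. Conditioning on III-4 being unaffected, P(Vv) = 1/2 / 3/4 = 2/3 before taking III-4's own offspring into account.
III-5 is affected, so III-5 is vv.
Now use III-4's offspring. Probability of each recorded status — unaffected son IV-1: 1/2 if III-4 is Vv, 1 if VV; unaffected daughter IV-2: 1/2 if III-4 is Vv, 1 if VV; unaffected son IV-3: 1/2 if III-4 is Vv, 1 if VV.
Bayes: P(Vv) = 2/3·1/8 / (2/3·1/8 + 1/3·1) = 1/5.

1/5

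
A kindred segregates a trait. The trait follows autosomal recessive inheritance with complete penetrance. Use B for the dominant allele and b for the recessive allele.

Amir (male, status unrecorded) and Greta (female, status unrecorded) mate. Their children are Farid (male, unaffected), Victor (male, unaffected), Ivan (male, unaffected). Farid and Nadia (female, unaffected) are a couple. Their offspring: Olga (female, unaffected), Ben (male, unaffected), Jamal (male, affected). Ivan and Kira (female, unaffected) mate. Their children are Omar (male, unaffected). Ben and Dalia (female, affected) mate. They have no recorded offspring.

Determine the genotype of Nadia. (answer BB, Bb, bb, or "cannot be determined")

Bb

From phenotype alone, Nadia is BB or Bb.
Nadia is unaffected so carries B and passed b to Jamal (bb), so Nadia is Bb.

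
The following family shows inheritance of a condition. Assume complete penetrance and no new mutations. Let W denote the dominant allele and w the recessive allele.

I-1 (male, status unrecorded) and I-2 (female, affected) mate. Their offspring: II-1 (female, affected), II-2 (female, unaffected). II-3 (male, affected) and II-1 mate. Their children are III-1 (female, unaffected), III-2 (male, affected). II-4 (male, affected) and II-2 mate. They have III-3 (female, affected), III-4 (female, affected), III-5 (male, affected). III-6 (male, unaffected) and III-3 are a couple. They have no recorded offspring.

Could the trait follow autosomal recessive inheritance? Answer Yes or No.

Under autosomal recessive, III-1 (unaffected, female) cannot arise from II-3 (affected) × II-1 (affected).

No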